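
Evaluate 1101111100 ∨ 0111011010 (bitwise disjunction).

OR: 1 when either bit is 1
  1101111100
| 0111011010
------------
  1111111110
Decimal: 892 | 474 = 1022



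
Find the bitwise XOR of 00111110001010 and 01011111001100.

XOR: 1 when bits differ
  00111110001010
^ 01011111001100
----------------
  01100001000110
Decimal: 3978 ^ 6092 = 6214



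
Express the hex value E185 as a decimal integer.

Expand by place value (powers of 16):
Digit values: E = 14
E185 = 14 × 16^3 + 1 × 16^2 + 8 × 16^1 + 5 × 16^0
= 14 × 4096 + 1 × 256 + 8 × 16 + 5 × 1
= 57344 + 256 + 128 + 5
= 57733



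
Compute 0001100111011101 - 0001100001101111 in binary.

Method 1 - Direct subtraction (column by column from the right: bit − bit − borrow-in; if negative, add 2 and borrow 1 from the next column):
borrow: 0000000011011100
        0001100111011101
-       0001100001101111
------------------------
        0000000101101110

Method 2 - Add two's complement:
Two's complement of 0001100001101111: invert → 1110011110010000, add 1 → 1110011110010001
  0001100111011101
+ 1110011110010001
------------------
 10000000101101110  (end carry out of the top bit = 1)
Discarding the end carry: 0000000101101110
Decimal check:
  0001100111011101 = 4096 + 2048 + 256 + 128 + 64 + 16 + 8 + 4 + 1 = 6621
  0001100001101111 = 4096 + 2048 + 64 + 32 + 8 + 4 + 2 + 1 = 6255
  6621 - 6255 = 366, and 0000000101101110 = 256 + 64 + 32 + 8 + 4 + 2 = 366 ✓



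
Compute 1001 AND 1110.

AND: 1 only when both bits are 1
  1001
& 1110
------
  1000
Decimal: 9 & 14 = 8



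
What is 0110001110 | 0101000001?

OR: 1 when either bit is 1
  0110001110
| 0101000001
------------
  0111001111
Decimal: 398 | 321 = 463



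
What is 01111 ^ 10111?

XOR: 1 when bits differ
  01111
^ 10111
-------
  11000
Decimal: 15 ^ 23 = 24



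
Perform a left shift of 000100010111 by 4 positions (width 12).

Original: 000100010111 (decimal 279)
Shift left by 4 positions
Append 4 zeros on the right and drop the 4 high bits that overflow the 12-bit width
Result: 000101110000 (decimal 368)
Equivalent: 279 << 4 = 279 × 2^4 = 4464, truncated to 12 bits = 368



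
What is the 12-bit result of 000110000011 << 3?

Original: 000110000011 (decimal 387)
Shift left by 3 positions
Append 3 zeros on the right
Result: 110000011000 (decimal 3096)
Equivalent: 387 << 3 = 387 × 2^3 = 3096



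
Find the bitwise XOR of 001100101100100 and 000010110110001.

XOR: 1 when bits differ
  001100101100100
^ 000010110110001
-----------------
  001110011010101
Decimal: 6500 ^ 1457 = 7381



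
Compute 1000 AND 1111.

AND: 1 only when both bits are 1
  1000
& 1111
------
  1000
Decimal: 8 & 15 = 8



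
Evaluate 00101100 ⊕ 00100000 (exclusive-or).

XOR: 1 when bits differ
  00101100
^ 00100000
----------
  00001100
Decimal: 44 ^ 32 = 12



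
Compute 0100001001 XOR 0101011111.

XOR: 1 when bits differ
  0100001001
^ 0101011111
------------
  0001010110
Decimal: 265 ^ 351 = 86



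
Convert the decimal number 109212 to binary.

Using repeated division by 2:
109212 ÷ 2 = 54606 remainder 0
54606 ÷ 2 = 27303 remainder 0
27303 ÷ 2 = 13651 remainder 1
13651 ÷ 2 = 6825 remainder 1
6825 ÷ 2 = 3412 remainder 1
3412 ÷ 2 = 1706 remainder 0
1706 ÷ 2 = 853 remainder 0
853 ÷ 2 = 426 remainder 1
426 ÷ 2 = 213 remainder 0
213 ÷ 2 = 106 remainder 1
106 ÷ 2 = 53 remainder 0
53 ÷ 2 = 26 remainder 1
26 ÷ 2 = 13 remainder 0
13 ÷ 2 = 6 remainder 1
6 ÷ 2 = 3 remainder 0
3 ÷ 2 = 1 remainder 1
1 ÷ 2 = 0 remainder 1
Reading remainders bottom to top: 11010101010011100



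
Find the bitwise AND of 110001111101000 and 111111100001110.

AND: 1 only when both bits are 1
  110001111101000
& 111111100001110
-----------------
  110001100001000
Decimal: 25576 & 32526 = 25352



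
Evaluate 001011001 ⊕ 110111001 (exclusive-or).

XOR: 1 when bits differ
  001011001
^ 110111001
-----------
  111100000
Decimal: 89 ^ 441 = 480



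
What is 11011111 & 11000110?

AND: 1 only when both bits are 1
  11011111
& 11000110
----------
  11000110
Decimal: 223 & 198 = 198



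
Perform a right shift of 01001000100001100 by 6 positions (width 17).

Original: 01001000100001100 (decimal 37132)
Shift right by 6 positions
Drop the 6 low bits; fill with zeros on the left
Result: 00000001001000100 (decimal 580)
Equivalent: 37132 >> 6 = 37132 ÷ 2^6 = 580



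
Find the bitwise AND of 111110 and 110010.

AND: 1 only when both bits are 1
  111110
& 110010
--------
  110010
Decimal: 62 & 50 = 50



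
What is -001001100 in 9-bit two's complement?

Original: 001001100
Step 1 - Invert all bits: 110110011
Step 2 - Add 1: 110110100
Verification: 001001100 + 110110100 = 1000000000; discarding the end carry (carry out of the top bit) leaves the 9-bit value 000000000, as required for x + (-x)



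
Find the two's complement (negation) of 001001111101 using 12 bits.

Original: 001001111101
Step 1 - Invert all bits: 110110000010
Step 2 - Add 1: 110110000011
Verification: 001001111101 + 110110000011 = 1000000000000; discarding the end carry (carry out of the top bit) leaves the 12-bit value 000000000000, as required for x + (-x)



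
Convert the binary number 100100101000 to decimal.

Sum of powers of 2 for each 1-bit:
2^3 + 2^5 + 2^8 + 2^11
= 8 + 32 + 256 + 2048
= 2344



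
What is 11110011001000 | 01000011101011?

OR: 1 when either bit is 1
  11110011001000
| 01000011101011
----------------
  11110011101011
Decimal: 15560 | 4331 = 15595



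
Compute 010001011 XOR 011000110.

XOR: 1 when bits differ
  010001011
^ 011000110
-----------
  001001101
Decimal: 139 ^ 198 = 77



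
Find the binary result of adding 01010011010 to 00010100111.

Add column by column from the right: bit + bit + carry-in; write the sum mod 2, carry 1 when the sum is 2 or 3.
carry:  00101111100
        01010011010
+       00010100111
-------------------
       001101000001
(the carry out of the leftmost column, 0, becomes the leading bit)
Decimal check:
  01010011010 = 512 + 128 + 16 + 8 + 2 = 666
  00010100111 = 128 + 32 + 4 + 2 + 1 = 167
  666 + 167 = 833, and 001101000001 = 512 + 256 + 64 + 1 = 833 ✓



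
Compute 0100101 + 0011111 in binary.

Add column by column from the right: bit + bit + carry-in; write the sum mod 2, carry 1 when the sum is 2 or 3.
carry:  1111110
        0100101
+       0011111
---------------
       01000100
(the carry out of the leftmost column, 0, becomes the leading bit)
Decimal check:
  0100101 = 32 + 4 + 1 = 37
  0011111 = 16 + 8 + 4 + 2 + 1 = 31
  37 + 31 = 68, and 01000100 = 64 + 4 = 68 ✓



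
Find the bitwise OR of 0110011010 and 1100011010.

OR: 1 when either bit is 1
  0110011010
| 1100011010
------------
  1110011010
Decimal: 410 | 794 = 922



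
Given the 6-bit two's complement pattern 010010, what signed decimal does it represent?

Binary: 010010
Sign bit: 0 (non-negative)
Read directly as an unsigned value:
010010 = 16 + 2 = 18
Value: 18



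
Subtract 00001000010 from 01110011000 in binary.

Method 1 - Direct subtraction (column by column from the right: bit − bit − borrow-in; if negative, add 2 and borrow 1 from the next column):
borrow: 00010001100
        01110011000
-       00001000010
-------------------
        01101010110

Method 2 - Add two's complement:
Two's complement of 00001000010: invert → 11110111101, add 1 → 11110111110
  01110011000
+ 11110111110
-------------
 101101010110  (end carry out of the top bit = 1)
Discarding the end carry: 01101010110
Decimal check:
  01110011000 = 512 + 256 + 128 + 16 + 8 = 920
  00001000010 = 64 + 2 = 66
  920 - 66 = 854, and 01101010110 = 512 + 256 + 64 + 16 + 4 + 2 = 854 ✓



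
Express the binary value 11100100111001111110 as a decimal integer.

Sum of powers of 2 for each 1-bit:
2^1 + 2^2 + 2^3 + 2^4 + 2^5 + 2^6 + 2^9 + 2^10 + 2^11 + 2^14 + 2^17 + 2^18 + 2^19
= 2 + 4 + 8 + 16 + 32 + 64 + 512 + 1024 + 2048 + 16384 + 131072 + 262144 + 524288
= 937598



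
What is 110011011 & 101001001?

AND: 1 only when both bits are 1
  110011011
& 101001001
-----------
  100001001
Decimal: 411 & 329 = 265



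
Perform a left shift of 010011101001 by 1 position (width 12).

Original: 010011101001 (decimal 1257)
Shift left by 1 position
Append 1 zero on the right
Result: 100111010010 (decimal 2514)
Equivalent: 1257 << 1 = 1257 × 2^1 = 2514



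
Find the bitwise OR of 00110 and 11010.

OR: 1 when either bit is 1
  00110
| 11010
-------
  11110
Decimal: 6 | 26 = 30



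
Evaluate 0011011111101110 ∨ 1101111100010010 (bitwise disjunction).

OR: 1 when either bit is 1
  0011011111101110
| 1101111100010010
------------------
  1111111111111110
Decimal: 14318 | 57106 = 65534



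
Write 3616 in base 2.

Using repeated division by 2:
3616 ÷ 2 = 1808 remainder 0
1808 ÷ 2 = 904 remainder 0
904 ÷ 2 = 452 remainder 0
452 ÷ 2 = 226 remainder 0
226 ÷ 2 = 113 remainder 0
113 ÷ 2 = 56 remainder 1
56 ÷ 2 = 28 remainder 0
28 ÷ 2 = 14 remainder 0
14 ÷ 2 = 7 remainder 0
7 ÷ 2 = 3 remainder 1
3 ÷ 2 = 1 remainder 1
1 ÷ 2 = 0 remainder 1
Reading remainders bottom to top: 111000100000



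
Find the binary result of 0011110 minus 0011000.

Method 1 - Direct subtraction (column by column from the right: bit − bit − borrow-in; if negative, add 2 and borrow 1 from the next column):
borrow: 0000000
        0011110
-       0011000
---------------
        0000110

Method 2 - Add two's complement:
Two's complement of 0011000: invert → 1100111, add 1 → 1101000
  0011110
+ 1101000
---------
 10000110  (end carry out of the top bit = 1)
Discarding the end carry: 0000110
Decimal check:
  0011110 = 16 + 8 + 4 + 2 = 30
  0011000 = 16 + 8 = 24
  30 - 24 = 6, and 0000110 = 4 + 2 = 6 ✓



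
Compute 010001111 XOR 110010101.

XOR: 1 when bits differ
  010001111
^ 110010101
-----------
  100011010
Decimal: 143 ^ 405 = 282



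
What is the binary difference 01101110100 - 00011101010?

Method 1 - Direct subtraction (column by column from the right: bit − bit − borrow-in; if negative, add 2 and borrow 1 from the next column):
borrow: 00100010100
        01101110100
-       00011101010
-------------------
        01010001010

Method 2 - Add two's complement:
Two's complement of 00011101010: invert → 11100010101, add 1 → 11100010110
  01101110100
+ 11100010110
-------------
 101010001010  (end carry out of the top bit = 1)
Discarding the end carry: 01010001010
Decimal check:
  01101110100 = 512 + 256 + 64 + 32 + 16 + 4 = 884
  00011101010 = 128 + 64 + 32 + 8 + 2 = 234
  884 - 234 = 650, and 01010001010 = 512 + 128 + 8 + 2 = 650 ✓



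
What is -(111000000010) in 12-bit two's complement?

Original (sign bit 1, negative): 111000000010
Step 1 - Invert all bits: 000111111101
Step 2 - Add 1: 000111111110
Verification: 111000000010 + 000111111110 = 1000000000000; discarding the end carry (carry out of the top bit) leaves the 12-bit value 000000000000, as required for x + (-x)



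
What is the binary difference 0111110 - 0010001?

Method 1 - Direct subtraction (column by column from the right: bit − bit − borrow-in; if negative, add 2 and borrow 1 from the next column):
borrow: 0000010
        0111110
-       0010001
---------------
        0101101

Method 2 - Add two's complement:
Two's complement of 0010001: invert → 1101110, add 1 → 1101111
  0111110
+ 1101111
---------
 10101101  (end carry out of the top bit = 1)
Discarding the end carry: 0101101
Decimal check:
  0111110 = 32 + 16 + 8 + 4 + 2 = 62
  0010001 = 16 + 1 = 17
  62 - 17 = 45, and 0101101 = 32 + 8 + 4 + 1 = 45 ✓



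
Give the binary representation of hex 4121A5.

Convert each hex digit to 4 bits:
  4 = 0100
  1 = 0001
  2 = 0010
  1 = 0001
  A = 1010
  5 = 0101
Concatenate: 010000010010000110100101



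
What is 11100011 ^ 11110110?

XOR: 1 when bits differ
  11100011
^ 11110110
----------
  00010101
Decimal: 227 ^ 246 = 21



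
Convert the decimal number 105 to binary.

Using repeated division by 2:
105 ÷ 2 = 52 remainder 1
52 ÷ 2 = 26 remainder 0
26 ÷ 2 = 13 remainder 0
13 ÷ 2 = 6 remainder 1
6 ÷ 2 = 3 remainder 0
3 ÷ 2 = 1 remainder 1
1 ÷ 2 = 0 remainder 1
Reading remainders bottom to top: 1101001



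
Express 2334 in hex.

Using repeated division by 16 (digits 10–15 are A–F):
2334 ÷ 16 = 145 remainder 14 (E)
145 ÷ 16 = 9 remainder 1
9 ÷ 16 = 0 remainder 9
Reading remainders bottom to top: 91E



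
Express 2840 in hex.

Using repeated division by 16 (digits 10–15 are A–F):
2840 ÷ 16 = 177 remainder 8
177 ÷ 16 = 11 remainder 1
11 ÷ 16 = 0 remainder 11 (B)
Reading remainders bottom to top: B18



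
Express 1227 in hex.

Using repeated division by 16 (digits 10–15 are A–F):
1227 ÷ 16 = 76 remainder 11 (B)
76 ÷ 16 = 4 remainder 12 (C)
4 ÷ 16 = 0 remainder 4
Reading remainders bottom to top: 4CB



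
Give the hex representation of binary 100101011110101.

Group into 4-bit nibbles from right:
  0100 = 4
  1010 = A
  1111 = F
  0101 = 5
Result: 4AF5



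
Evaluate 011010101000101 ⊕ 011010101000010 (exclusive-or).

XOR: 1 when bits differ
  011010101000101
^ 011010101000010
-----------------
  000000000000111
Decimal: 13637 ^ 13634 = 7



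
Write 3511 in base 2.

Using repeated division by 2:
3511 ÷ 2 = 1755 remainder 1
1755 ÷ 2 = 877 remainder 1
877 ÷ 2 = 438 remainder 1
438 ÷ 2 = 219 remainder 0
219 ÷ 2 = 109 remainder 1
109 ÷ 2 = 54 remainder 1
54 ÷ 2 = 27 remainder 0
27 ÷ 2 = 13 remainder 1
13 ÷ 2 = 6 remainder 1
6 ÷ 2 = 3 remainder 0
3 ÷ 2 = 1 remainder 1
1 ÷ 2 = 0 remainder 1
Reading remainders bottom to top: 110110110111



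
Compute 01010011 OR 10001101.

OR: 1 when either bit is 1
  01010011
| 10001101
----------
  11011111
Decimal: 83 | 141 = 223



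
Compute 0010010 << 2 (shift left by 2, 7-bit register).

Original: 0010010 (decimal 18)
Shift left by 2 positions
Append 2 zeros on the right
Result: 1001000 (decimal 72)
Equivalent: 18 << 2 = 18 × 2^2 = 72



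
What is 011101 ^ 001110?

XOR: 1 when bits differ
  011101
^ 001110
--------
  010011
Decimal: 29 ^ 14 = 19



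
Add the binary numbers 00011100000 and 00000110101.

Add column by column from the right: bit + bit + carry-in; write the sum mod 2, carry 1 when the sum is 2 or 3.
carry:  00111000000
        00011100000
+       00000110101
-------------------
       000100010101
(the carry out of the leftmost column, 0, becomes the leading bit)
Decimal check:
  00011100000 = 128 + 64 + 32 = 224
  00000110101 = 32 + 16 + 4 + 1 = 53
  224 + 53 = 277, and 000100010101 = 256 + 16 + 4 + 1 = 277 ✓



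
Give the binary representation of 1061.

Using repeated division by 2:
1061 ÷ 2 = 530 remainder 1
530 ÷ 2 = 265 remainder 0
265 ÷ 2 = 132 remainder 1
132 ÷ 2 = 66 remainder 0
66 ÷ 2 = 33 remainder 0
33 ÷ 2 = 16 remainder 1
16 ÷ 2 = 8 remainder 0
8 ÷ 2 = 4 remainder 0
4 ÷ 2 = 2 remainder 0
2 ÷ 2 = 1 remainder 0
1 ÷ 2 = 0 remainder 1
Reading remainders bottom to top: 10000100101



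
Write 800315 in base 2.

Using repeated division by 2:
800315 ÷ 2 = 400157 remainder 1
400157 ÷ 2 = 200078 remainder 1
200078 ÷ 2 = 100039 remainder 0
100039 ÷ 2 = 50019 remainder 1
50019 ÷ 2 = 25009 remainder 1
25009 ÷ 2 = 12504 remainder 1
12504 ÷ 2 = 6252 remainder 0
6252 ÷ 2 = 3126 remainder 0
3126 ÷ 2 = 1563 remainder 0
1563 ÷ 2 = 781 remainder 1
781 ÷ 2 = 390 remainder 1
390 ÷ 2 = 195 remainder 0
195 ÷ 2 = 97 remainder 1
97 ÷ 2 = 48 remainder 1
48 ÷ 2 = 24 remainder 0
24 ÷ 2 = 12 remainder 0
12 ÷ 2 = 6 remainder 0
6 ÷ 2 = 3 remainder 0
3 ÷ 2 = 1 remainder 1
1 ÷ 2 = 0 remainder 1
Reading remainders bottom to top: 11000011011000111011



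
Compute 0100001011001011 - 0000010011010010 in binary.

Method 1 - Direct subtraction (column by column from the right: bit − bit − borrow-in; if negative, add 2 and borrow 1 from the next column):
borrow: 0111101111100000
        0100001011001011
-       0000010011010010
------------------------
        0011110111111001

Method 2 - Add two's complement:
Two's complement of 0000010011010010: invert → 1111101100101101, add 1 → 1111101100101110
  0100001011001011
+ 1111101100101110
------------------
 10011110111111001  (end carry out of the top bit = 1)
Discarding the end carry: 0011110111111001
Decimal check:
  0100001011001011 = 16384 + 512 + 128 + 64 + 8 + 2 + 1 = 17099
  0000010011010010 = 1024 + 128 + 64 + 16 + 2 = 1234
  17099 - 1234 = 15865, and 0011110111111001 = 8192 + 4096 + 2048 + 1024 + 256 + 128 + 64 + 32 + 16 + 8 + 1 = 15865 ✓



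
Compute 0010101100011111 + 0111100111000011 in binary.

Add column by column from the right: bit + bit + carry-in; write the sum mod 2, carry 1 when the sum is 2 or 3.
carry:  1111011000111110
        0010101100011111
+       0111100111000011
------------------------
       01010010011100010
(the carry out of the leftmost column, 0, becomes the leading bit)
Decimal check:
  0010101100011111 = 8192 + 2048 + 512 + 256 + 16 + 8 + 4 + 2 + 1 = 11039
  0111100111000011 = 16384 + 8192 + 4096 + 2048 + 256 + 128 + 64 + 2 + 1 = 31171
  11039 + 31171 = 42210, and 01010010011100010 = 32768 + 8192 + 1024 + 128 + 64 + 32 + 2 = 42210 ✓



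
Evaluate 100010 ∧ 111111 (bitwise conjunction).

AND: 1 only when both bits are 1
  100010
& 111111
--------
  100010
Decimal: 34 & 63 = 34



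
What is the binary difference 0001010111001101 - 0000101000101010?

Method 1 - Direct subtraction (column by column from the right: bit − bit − borrow-in; if negative, add 2 and borrow 1 from the next column):
borrow: 0001010001000100
        0001010111001101
-       0000101000101010
------------------------
        0000101110100011

Method 2 - Add two's complement:
Two's complement of 0000101000101010: invert → 1111010111010101, add 1 → 1111010111010110
  0001010111001101
+ 1111010111010110
------------------
 10000101110100011  (end carry out of the top bit = 1)
Discarding the end carry: 0000101110100011
Decimal check:
  0001010111001101 = 4096 + 1024 + 256 + 128 + 64 + 8 + 4 + 1 = 5581
  0000101000101010 = 2048 + 512 + 32 + 8 + 2 = 2602
  5581 - 2602 = 2979, and 0000101110100011 = 2048 + 512 + 256 + 128 + 32 + 2 + 1 = 2979 ✓



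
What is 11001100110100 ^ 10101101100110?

XOR: 1 when bits differ
  11001100110100
^ 10101101100110
----------------
  01100001010010
Decimal: 13108 ^ 11110 = 6226



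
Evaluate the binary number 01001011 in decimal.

Sum of powers of 2 for each 1-bit:
2^0 + 2^1 + 2^3 + 2^6
= 1 + 2 + 8 + 64
= 75



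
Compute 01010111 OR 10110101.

OR: 1 when either bit is 1
  01010111
| 10110101
----------
  11110111
Decimal: 87 | 181 = 247



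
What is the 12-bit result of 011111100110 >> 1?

Original: 011111100110 (decimal 2022)
Shift right by 1 position
Drop the 1 low bit; fill with zero on the left
Result: 001111110011 (decimal 1011)
Equivalent: 2022 >> 1 = 2022 ÷ 2^1 = 1011



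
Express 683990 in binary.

Using repeated division by 2:
683990 ÷ 2 = 341995 remainder 0
341995 ÷ 2 = 170997 remainder 1
170997 ÷ 2 = 85498 remainder 1
85498 ÷ 2 = 42749 remainder 0
42749 ÷ 2 = 21374 remainder 1
21374 ÷ 2 = 10687 remainder 0
10687 ÷ 2 = 5343 remainder 1
5343 ÷ 2 = 2671 remainder 1
2671 ÷ 2 = 1335 remainder 1
1335 ÷ 2 = 667 remainder 1
667 ÷ 2 = 333 remainder 1
333 ÷ 2 = 166 remainder 1
166 ÷ 2 = 83 remainder 0
83 ÷ 2 = 41 remainder 1
41 ÷ 2 = 20 remainder 1
20 ÷ 2 = 10 remainder 0
10 ÷ 2 = 5 remainder 0
5 ÷ 2 = 2 remainder 1
2 ÷ 2 = 1 remainder 0
1 ÷ 2 = 0 remainder 1
Reading remainders bottom to top: 10100110111111010110



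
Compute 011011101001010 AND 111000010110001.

AND: 1 only when both bits are 1
  011011101001010
& 111000010110001
-----------------
  011000000000000
Decimal: 14154 & 28849 = 12288



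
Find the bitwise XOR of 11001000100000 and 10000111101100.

XOR: 1 when bits differ
  11001000100000
^ 10000111101100
----------------
  01001111001100
Decimal: 12832 ^ 8684 = 5068



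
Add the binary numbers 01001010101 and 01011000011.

Add column by column from the right: bit + bit + carry-in; write the sum mod 2, carry 1 when the sum is 2 or 3.
carry:  10110001110
        01001010101
+       01011000011
-------------------
       010100011000
(the carry out of the leftmost column, 0, becomes the leading bit)
Decimal check:
  01001010101 = 512 + 64 + 16 + 4 + 1 = 597
  01011000011 = 512 + 128 + 64 + 2 + 1 = 707
  597 + 707 = 1304, and 010100011000 = 1024 + 256 + 16 + 8 = 1304 ✓



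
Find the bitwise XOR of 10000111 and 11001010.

XOR: 1 when bits differ
  10000111
^ 11001010
----------
  01001101
Decimal: 135 ^ 202 = 77



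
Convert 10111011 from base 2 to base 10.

Sum of powers of 2 for each 1-bit:
2^0 + 2^1 + 2^3 + 2^4 + 2^5 + 2^7
= 1 + 2 + 8 + 16 + 32 + 128
= 187



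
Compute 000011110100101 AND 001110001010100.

AND: 1 only when both bits are 1
  000011110100101
& 001110001010100
-----------------
  000010000000100
Decimal: 1957 & 7252 = 1028



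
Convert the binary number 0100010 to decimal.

Sum of powers of 2 for each 1-bit:
2^1 + 2^5
= 2 + 32
= 34



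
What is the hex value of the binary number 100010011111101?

Group into 4-bit nibbles from right:
  0100 = 4
  0100 = 4
  1111 = F
  1101 = D
Result: 44FD



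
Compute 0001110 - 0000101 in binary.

Method 1 - Direct subtraction (column by column from the right: bit − bit − borrow-in; if negative, add 2 and borrow 1 from the next column):
borrow: 0000010
        0001110
-       0000101
---------------
        0001001

Method 2 - Add two's complement:
Two's complement of 0000101: invert → 1111010, add 1 → 1111011
  0001110
+ 1111011
---------
 10001001  (end carry out of the top bit = 1)
Discarding the end carry: 0001001
Decimal check:
  0001110 = 8 + 4 + 2 = 14
  0000101 = 4 + 1 = 5
  14 - 5 = 9, and 0001001 = 8 + 1 = 9 ✓



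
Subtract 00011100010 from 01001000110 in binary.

Method 1 - Direct subtraction (column by column from the right: bit − bit − borrow-in; if negative, add 2 and borrow 1 from the next column):
borrow: 01111000000
        01001000110
-       00011100010
-------------------
        00101100100

Method 2 - Add two's complement:
Two's complement of 00011100010: invert → 11100011101, add 1 → 11100011110
  01001000110
+ 11100011110
-------------
 100101100100  (end carry out of the top bit = 1)
Discarding the end carry: 00101100100
Decimal check:
  01001000110 = 512 + 64 + 4 + 2 = 582
  00011100010 = 128 + 64 + 32 + 2 = 226
  582 - 226 = 356, and 00101100100 = 256 + 64 + 32 + 4 = 356 ✓



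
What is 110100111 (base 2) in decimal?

Sum of powers of 2 for each 1-bit:
2^0 + 2^1 + 2^2 + 2^5 + 2^7 + 2^8
= 1 + 2 + 4 + 32 + 128 + 256
= 423



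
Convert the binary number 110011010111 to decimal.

Sum of powers of 2 for each 1-bit:
2^0 + 2^1 + 2^2 + 2^4 + 2^6 + 2^7 + 2^10 + 2^11
= 1 + 2 + 4 + 16 + 64 + 128 + 1024 + 2048
= 3287



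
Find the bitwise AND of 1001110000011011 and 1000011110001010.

AND: 1 only when both bits are 1
  1001110000011011
& 1000011110001010
------------------
  1000010000001010
Decimal: 39963 & 34698 = 33802



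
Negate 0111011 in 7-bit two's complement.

Original: 0111011
Step 1 - Invert all bits: 1000100
Step 2 - Add 1: 1000101
Verification: 0111011 + 1000101 = 10000000; discarding the end carry (carry out of the top bit) leaves the 7-bit value 0000000, as required for x + (-x)



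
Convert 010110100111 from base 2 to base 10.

Sum of powers of 2 for each 1-bit:
2^0 + 2^1 + 2^2 + 2^5 + 2^7 + 2^8 + 2^10
= 1 + 2 + 4 + 32 + 128 + 256 + 1024
= 1447



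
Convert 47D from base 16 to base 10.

Expand by place value (powers of 16):
Digit values: D = 13
47D = 4 × 16^2 + 7 × 16^1 + 13 × 16^0
= 4 × 256 + 7 × 16 + 13 × 1
= 1024 + 112 + 13
= 1149



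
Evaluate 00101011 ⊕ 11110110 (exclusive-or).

XOR: 1 when bits differ
  00101011
^ 11110110
----------
  11011101
Decimal: 43 ^ 246 = 221



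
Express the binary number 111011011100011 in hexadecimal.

Group into 4-bit nibbles from right:
  0111 = 7
  0110 = 6
  1110 = E
  0011 = 3
Result: 76E3



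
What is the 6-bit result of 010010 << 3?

Original: 010010 (decimal 18)
Shift left by 3 positions
Append 3 zeros on the right and drop the 3 high bits that overflow the 6-bit width
Result: 010000 (decimal 16)
Equivalent: 18 << 3 = 18 × 2^3 = 144, truncated to 6 bits = 16



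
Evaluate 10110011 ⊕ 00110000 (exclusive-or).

XOR: 1 when bits differ
  10110011
^ 00110000
----------
  10000011
Decimal: 179 ^ 48 = 131



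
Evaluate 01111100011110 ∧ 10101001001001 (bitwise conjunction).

AND: 1 only when both bits are 1
  01111100011110
& 10101001001001
----------------
  00101000001000
Decimal: 7966 & 10825 = 2568



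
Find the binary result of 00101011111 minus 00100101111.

Method 1 - Direct subtraction (column by column from the right: bit − bit − borrow-in; if negative, add 2 and borrow 1 from the next column):
borrow: 00001000000
        00101011111
-       00100101111
-------------------
        00000110000

Method 2 - Add two's complement:
Two's complement of 00100101111: invert → 11011010000, add 1 → 11011010001
  00101011111
+ 11011010001
-------------
 100000110000  (end carry out of the top bit = 1)
Discarding the end carry: 00000110000
Decimal check:
  00101011111 = 256 + 64 + 16 + 8 + 4 + 2 + 1 = 351
  00100101111 = 256 + 32 + 8 + 4 + 2 + 1 = 303
  351 - 303 = 48, and 00000110000 = 32 + 16 = 48 ✓



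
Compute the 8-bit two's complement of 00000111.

Original: 00000111
Step 1 - Invert all bits: 11111000
Step 2 - Add 1: 11111001
Verification: 00000111 + 11111001 = 100000000; discarding the end carry (carry out of the top bit) leaves the 8-bit value 00000000, as required for x + (-x)



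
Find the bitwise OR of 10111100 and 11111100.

OR: 1 when either bit is 1
  10111100
| 11111100
----------
  11111100
Decimal: 188 | 252 = 252



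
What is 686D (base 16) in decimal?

Expand by place value (powers of 16):
Digit values: D = 13
686D = 6 × 16^3 + 8 × 16^2 + 6 × 16^1 + 13 × 16^0
= 6 × 4096 + 8 × 256 + 6 × 16 + 13 × 1
= 24576 + 2048 + 96 + 13
= 26733



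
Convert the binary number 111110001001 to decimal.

Sum of powers of 2 for each 1-bit:
2^0 + 2^3 + 2^7 + 2^8 + 2^9 + 2^10 + 2^11
= 1 + 8 + 128 + 256 + 512 + 1024 + 2048
= 3977



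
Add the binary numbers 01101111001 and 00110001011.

Add column by column from the right: bit + bit + carry-in; write the sum mod 2, carry 1 when the sum is 2 or 3.
carry:  11111110110
        01101111001
+       00110001011
-------------------
       010100000100
(the carry out of the leftmost column, 0, becomes the leading bit)
Decimal check:
  01101111001 = 512 + 256 + 64 + 32 + 16 + 8 + 1 = 889
  00110001011 = 256 + 128 + 8 + 2 + 1 = 395
  889 + 395 = 1284, and 010100000100 = 1024 + 256 + 4 = 1284 ✓



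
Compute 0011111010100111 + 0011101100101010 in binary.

Add column by column from the right: bit + bit + carry-in; write the sum mod 2, carry 1 when the sum is 2 or 3.
carry:  0111110001011100
        0011111010100111
+       0011101100101010
------------------------
       00111100111010001
(the carry out of the leftmost column, 0, becomes the leading bit)
Decimal check:
  0011111010100111 = 8192 + 4096 + 2048 + 1024 + 512 + 128 + 32 + 4 + 2 + 1 = 16039
  0011101100101010 = 8192 + 4096 + 2048 + 512 + 256 + 32 + 8 + 2 = 15146
  16039 + 15146 = 31185, and 00111100111010001 = 16384 + 8192 + 4096 + 2048 + 256 + 128 + 64 + 16 + 1 = 31185 ✓



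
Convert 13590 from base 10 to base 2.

Using repeated division by 2:
13590 ÷ 2 = 6795 remainder 0
6795 ÷ 2 = 3397 remainder 1
3397 ÷ 2 = 1698 remainder 1
1698 ÷ 2 = 849 remainder 0
849 ÷ 2 = 424 remainder 1
424 ÷ 2 = 212 remainder 0
212 ÷ 2 = 106 remainder 0
106 ÷ 2 = 53 remainder 0
53 ÷ 2 = 26 remainder 1
26 ÷ 2 = 13 remainder 0
13 ÷ 2 = 6 remainder 1
6 ÷ 2 = 3 remainder 0
3 ÷ 2 = 1 remainder 1
1 ÷ 2 = 0 remainder 1
Reading remainders bottom to top: 11010100010110



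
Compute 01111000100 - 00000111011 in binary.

Method 1 - Direct subtraction (column by column from the right: bit − bit − borrow-in; if negative, add 2 and borrow 1 from the next column):
borrow: 00001110110
        01111000100
-       00000111011
-------------------
        01110001001

Method 2 - Add two's complement:
Two's complement of 00000111011: invert → 11111000100, add 1 → 11111000101
  01111000100
+ 11111000101
-------------
 101110001001  (end carry out of the top bit = 1)
Discarding the end carry: 01110001001
Decimal check:
  01111000100 = 512 + 256 + 128 + 64 + 4 = 964
  00000111011 = 32 + 16 + 8 + 2 + 1 = 59
  964 - 59 = 905, and 01110001001 = 512 + 256 + 128 + 8 + 1 = 905 ✓



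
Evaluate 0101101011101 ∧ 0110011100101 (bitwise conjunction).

AND: 1 only when both bits are 1
  0101101011101
& 0110011100101
---------------
  0100001000101
Decimal: 2909 & 3301 = 2117



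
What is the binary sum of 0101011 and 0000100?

Add column by column from the right: bit + bit + carry-in; write the sum mod 2, carry 1 when the sum is 2 or 3.
carry:  0000000
        0101011
+       0000100
---------------
       00101111
(the carry out of the leftmost column, 0, becomes the leading bit)
Decimal check:
  0101011 = 32 + 8 + 2 + 1 = 43
  0000100 = 4
  43 + 4 = 47, and 00101111 = 32 + 8 + 4 + 2 + 1 = 47 ✓



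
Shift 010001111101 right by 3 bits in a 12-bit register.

Original: 010001111101 (decimal 1149)
Shift right by 3 positions
Drop the 3 low bits; fill with zeros on the left
Result: 000010001111 (decimal 143)
Equivalent: 1149 >> 3 = 1149 ÷ 2^3 = 143



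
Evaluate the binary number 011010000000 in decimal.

Sum of powers of 2 for each 1-bit:
2^7 + 2^9 + 2^10
= 128 + 512 + 1024
= 1664



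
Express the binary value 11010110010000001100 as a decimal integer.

Sum of powers of 2 for each 1-bit:
2^2 + 2^3 + 2^10 + 2^13 + 2^14 + 2^16 + 2^18 + 2^19
= 4 + 8 + 1024 + 8192 + 16384 + 65536 + 262144 + 524288
= 877580



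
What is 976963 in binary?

Using repeated division by 2:
976963 ÷ 2 = 488481 remainder 1
488481 ÷ 2 = 244240 remainder 1
244240 ÷ 2 = 122120 remainder 0
122120 ÷ 2 = 61060 remainder 0
61060 ÷ 2 = 30530 remainder 0
30530 ÷ 2 = 15265 remainder 0
15265 ÷ 2 = 7632 remainder 1
7632 ÷ 2 = 3816 remainder 0
3816 ÷ 2 = 1908 remainder 0
1908 ÷ 2 = 954 remainder 0
954 ÷ 2 = 477 remainder 0
477 ÷ 2 = 238 remainder 1
238 ÷ 2 = 119 remainder 0
119 ÷ 2 = 59 remainder 1
59 ÷ 2 = 29 remainder 1
29 ÷ 2 = 14 remainder 1
14 ÷ 2 = 7 remainder 0
7 ÷ 2 = 3 remainder 1
3 ÷ 2 = 1 remainder 1
1 ÷ 2 = 0 remainder 1
Reading remainders bottom to top: 11101110100001000011



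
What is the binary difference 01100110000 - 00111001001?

Method 1 - Direct subtraction (column by column from the right: bit − bit − borrow-in; if negative, add 2 and borrow 1 from the next column):
borrow: 01110011110
        01100110000
-       00111001001
-------------------
        00101100111

Method 2 - Add two's complement:
Two's complement of 00111001001: invert → 11000110110, add 1 → 11000110111
  01100110000
+ 11000110111
-------------
 100101100111  (end carry out of the top bit = 1)
Discarding the end carry: 00101100111
Decimal check:
  01100110000 = 512 + 256 + 32 + 16 = 816
  00111001001 = 256 + 128 + 64 + 8 + 1 = 457
  816 - 457 = 359, and 00101100111 = 256 + 64 + 32 + 4 + 2 + 1 = 359 ✓



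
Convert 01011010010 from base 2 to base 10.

Sum of powers of 2 for each 1-bit:
2^1 + 2^4 + 2^6 + 2^7 + 2^9
= 2 + 16 + 64 + 128 + 512
= 722



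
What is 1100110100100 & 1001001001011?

AND: 1 only when both bits are 1
  1100110100100
& 1001001001011
---------------
  1000000000000
Decimal: 6564 & 4683 = 4096



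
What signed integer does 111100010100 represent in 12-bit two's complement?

Binary: 111100010100
Sign bit: 1 (negative)
Invert: 000011101011
Add 1:  000011101100
Magnitude: 000011101100 = 128 + 64 + 32 + 8 + 4 = 236
Value: -236



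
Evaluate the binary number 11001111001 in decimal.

Sum of powers of 2 for each 1-bit:
2^0 + 2^3 + 2^4 + 2^5 + 2^6 + 2^9 + 2^10
= 1 + 8 + 16 + 32 + 64 + 512 + 1024
= 1657



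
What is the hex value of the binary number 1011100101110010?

Group into 4-bit nibbles from right:
  1011 = B
  1001 = 9
  0111 = 7
  0010 = 2
Result: B972



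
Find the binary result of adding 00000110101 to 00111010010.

Add column by column from the right: bit + bit + carry-in; write the sum mod 2, carry 1 when the sum is 2 or 3.
carry:  01111100000
        00000110101
+       00111010010
-------------------
       001000000111
(the carry out of the leftmost column, 0, becomes the leading bit)
Decimal check:
  00000110101 = 32 + 16 + 4 + 1 = 53
  00111010010 = 256 + 128 + 64 + 16 + 2 = 466
  53 + 466 = 519, and 001000000111 = 512 + 4 + 2 + 1 = 519 ✓



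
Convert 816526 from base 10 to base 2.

Using repeated division by 2:
816526 ÷ 2 = 408263 remainder 0
408263 ÷ 2 = 204131 remainder 1
204131 ÷ 2 = 102065 remainder 1
102065 ÷ 2 = 51032 remainder 1
51032 ÷ 2 = 25516 remainder 0
25516 ÷ 2 = 12758 remainder 0
12758 ÷ 2 = 6379 remainder 0
6379 ÷ 2 = 3189 remainder 1
3189 ÷ 2 = 1594 remainder 1
1594 ÷ 2 = 797 remainder 0
797 ÷ 2 = 398 remainder 1
398 ÷ 2 = 199 remainder 0
199 ÷ 2 = 99 remainder 1
99 ÷ 2 = 49 remainder 1
49 ÷ 2 = 24 remainder 1
24 ÷ 2 = 12 remainder 0
12 ÷ 2 = 6 remainder 0
6 ÷ 2 = 3 remainder 0
3 ÷ 2 = 1 remainder 1
1 ÷ 2 = 0 remainder 1
Reading remainders bottom to top: 11000111010110001110



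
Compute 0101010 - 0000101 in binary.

Method 1 - Direct subtraction (column by column from the right: bit − bit − borrow-in; if negative, add 2 and borrow 1 from the next column):
borrow: 0001010
        0101010
-       0000101
---------------
        0100101

Method 2 - Add two's complement:
Two's complement of 0000101: invert → 1111010, add 1 → 1111011
  0101010
+ 1111011
---------
 10100101  (end carry out of the top bit = 1)
Discarding the end carry: 0100101
Decimal check:
  0101010 = 32 + 8 + 2 = 42
  0000101 = 4 + 1 = 5
  42 - 5 = 37, and 0100101 = 32 + 4 + 1 = 37 ✓



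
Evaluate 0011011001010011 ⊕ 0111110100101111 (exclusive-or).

XOR: 1 when bits differ
  0011011001010011
^ 0111110100101111
------------------
  0100101101111100
Decimal: 13907 ^ 32047 = 19324



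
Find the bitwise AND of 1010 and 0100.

AND: 1 only when both bits are 1
  1010
& 0100
------
  0000
Decimal: 10 & 4 = 0



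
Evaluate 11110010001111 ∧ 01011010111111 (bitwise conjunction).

AND: 1 only when both bits are 1
  11110010001111
& 01011010111111
----------------
  01010010001111
Decimal: 15503 & 5823 = 5263



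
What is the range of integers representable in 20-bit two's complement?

For 20-bit two's complement:
Minimum: -2^19 = -524288
Maximum: 2^19 - 1 = 524287



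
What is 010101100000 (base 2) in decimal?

Sum of powers of 2 for each 1-bit:
2^5 + 2^6 + 2^8 + 2^10
= 32 + 64 + 256 + 1024
= 1376



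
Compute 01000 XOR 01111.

XOR: 1 when bits differ
  01000
^ 01111
-------
  00111
Decimal: 8 ^ 15 = 7



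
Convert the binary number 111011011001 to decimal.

Sum of powers of 2 for each 1-bit:
2^0 + 2^3 + 2^4 + 2^6 + 2^7 + 2^9 + 2^10 + 2^11
= 1 + 8 + 16 + 64 + 128 + 512 + 1024 + 2048
= 3801



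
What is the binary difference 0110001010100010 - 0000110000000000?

Method 1 - Direct subtraction (column by column from the right: bit − bit − borrow-in; if negative, add 2 and borrow 1 from the next column):
borrow: 0011100000000000
        0110001010100010
-       0000110000000000
------------------------
        0101011010100010

Method 2 - Add two's complement:
Two's complement of 0000110000000000: invert → 1111001111111111, add 1 → 1111010000000000
  0110001010100010
+ 1111010000000000
------------------
 10101011010100010  (end carry out of the top bit = 1)
Discarding the end carry: 0101011010100010
Decimal check:
  0110001010100010 = 16384 + 8192 + 512 + 128 + 32 + 2 = 25250
  0000110000000000 = 2048 + 1024 = 3072
  25250 - 3072 = 22178, and 0101011010100010 = 16384 + 4096 + 1024 + 512 + 128 + 32 + 2 = 22178 ✓



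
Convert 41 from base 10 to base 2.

Using repeated division by 2:
41 ÷ 2 = 20 remainder 1
20 ÷ 2 = 10 remainder 0
10 ÷ 2 = 5 remainder 0
5 ÷ 2 = 2 remainder 1
2 ÷ 2 = 1 remainder 0
1 ÷ 2 = 0 remainder 1
Reading remainders bottom to top: 101001



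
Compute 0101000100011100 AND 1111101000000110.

AND: 1 only when both bits are 1
  0101000100011100
& 1111101000000110
------------------
  0101000000000100
Decimal: 20764 & 64006 = 20484



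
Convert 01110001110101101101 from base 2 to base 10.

Sum of powers of 2 for each 1-bit:
2^0 + 2^2 + 2^3 + 2^5 + 2^6 + 2^8 + 2^10 + 2^11 + 2^12 + 2^16 + 2^17 + 2^18
= 1 + 4 + 8 + 32 + 64 + 256 + 1024 + 2048 + 4096 + 65536 + 131072 + 262144
= 466285



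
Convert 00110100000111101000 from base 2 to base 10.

Sum of powers of 2 for each 1-bit:
2^3 + 2^5 + 2^6 + 2^7 + 2^8 + 2^14 + 2^16 + 2^17
= 8 + 32 + 64 + 128 + 256 + 16384 + 65536 + 131072
= 213480



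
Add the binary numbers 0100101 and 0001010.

Add column by column from the right: bit + bit + carry-in; write the sum mod 2, carry 1 when the sum is 2 or 3.
carry:  0000000
        0100101
+       0001010
---------------
       00101111
(the carry out of the leftmost column, 0, becomes the leading bit)
Decimal check:
  0100101 = 32 + 4 + 1 = 37
  0001010 = 8 + 2 = 10
  37 + 10 = 47, and 00101111 = 32 + 8 + 4 + 2 + 1 = 47 ✓



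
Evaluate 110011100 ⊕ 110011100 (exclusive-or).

XOR: 1 when bits differ
  110011100
^ 110011100
-----------
  000000000
Decimal: 412 ^ 412 = 0



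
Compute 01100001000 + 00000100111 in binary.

Add column by column from the right: bit + bit + carry-in; write the sum mod 2, carry 1 when the sum is 2 or 3.
carry:  00000000000
        01100001000
+       00000100111
-------------------
       001100101111
(the carry out of the leftmost column, 0, becomes the leading bit)
Decimal check:
  01100001000 = 512 + 256 + 8 = 776
  00000100111 = 32 + 4 + 2 + 1 = 39
  776 + 39 = 815, and 001100101111 = 512 + 256 + 32 + 8 + 4 + 2 + 1 = 815 ✓



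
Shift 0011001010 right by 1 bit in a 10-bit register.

Original: 0011001010 (decimal 202)
Shift right by 1 position
Drop the 1 low bit; fill with zero on the left
Result: 0001100101 (decimal 101)
Equivalent: 202 >> 1 = 202 ÷ 2^1 = 101



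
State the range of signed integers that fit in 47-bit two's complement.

For 47-bit two's complement:
Minimum: -2^46 = -70368744177664
Maximum: 2^46 - 1 = 70368744177663



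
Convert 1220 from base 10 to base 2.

Using repeated division by 2:
1220 ÷ 2 = 610 remainder 0
610 ÷ 2 = 305 remainder 0
305 ÷ 2 = 152 remainder 1
152 ÷ 2 = 76 remainder 0
76 ÷ 2 = 38 remainder 0
38 ÷ 2 = 19 remainder 0
19 ÷ 2 = 9 remainder 1
9 ÷ 2 = 4 remainder 1
4 ÷ 2 = 2 remainder 0
2 ÷ 2 = 1 remainder 0
1 ÷ 2 = 0 remainder 1
Reading remainders bottom to top: 10011000100



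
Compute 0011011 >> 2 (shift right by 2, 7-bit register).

Original: 0011011 (decimal 27)
Shift right by 2 positions
Drop the 2 low bits; fill with zeros on the left
Result: 0000110 (decimal 6)
Equivalent: 27 >> 2 = 27 ÷ 2^2 = 6



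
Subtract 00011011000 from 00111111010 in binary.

Method 1 - Direct subtraction (column by column from the right: bit − bit − borrow-in; if negative, add 2 and borrow 1 from the next column):
borrow: 00000000000
        00111111010
-       00011011000
-------------------
        00100100010

Method 2 - Add two's complement:
Two's complement of 00011011000: invert → 11100100111, add 1 → 11100101000
  00111111010
+ 11100101000
-------------
 100100100010  (end carry out of the top bit = 1)
Discarding the end carry: 00100100010
Decimal check:
  00111111010 = 256 + 128 + 64 + 32 + 16 + 8 + 2 = 506
  00011011000 = 128 + 64 + 16 + 8 = 216
  506 - 216 = 290, and 00100100010 = 256 + 32 + 2 = 290 ✓

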